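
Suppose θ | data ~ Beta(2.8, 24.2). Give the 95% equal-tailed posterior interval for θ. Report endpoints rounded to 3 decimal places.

[0.021, 0.241]

Posterior: Beta(2.8, 24.2).
Equal-tailed 95% interval: the 0.025 and 0.975 quantiles of Beta(2.8, 24.2).
Posterior mean ≈ 0.104, SD ≈ 0.058; a Normal approximation gives roughly [-0.009, 0.217].
Exact: F⁻¹(0.025) = 0.021; F⁻¹(0.975) = 0.241.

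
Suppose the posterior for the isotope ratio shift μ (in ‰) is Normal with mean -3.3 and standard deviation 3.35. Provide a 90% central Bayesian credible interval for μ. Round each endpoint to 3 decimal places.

The posterior is symmetric, so the 90% equal-tailed interval is μ = -3.3 ± z·3.35 with z = 1.645.
Half-width: 1.645 × 3.35 = 5.510.
-3.3 − 5.510 = -8.810; -3.3 + 5.510 = 2.210.

[-8.810, 2.210]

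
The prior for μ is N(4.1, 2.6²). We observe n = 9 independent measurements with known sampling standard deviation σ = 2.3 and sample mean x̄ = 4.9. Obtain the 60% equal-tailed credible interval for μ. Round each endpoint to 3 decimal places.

[4.217, 5.455]

Posterior precision = 1/2.6² + 9/2.3² = 0.1479 + 1.7013 = 1.8493, so posterior SD = 0.7354.
Posterior mean = (4.1/2.6² + 9·4.9/2.3²) / 1.8493 = 4.8360.
Interval: 4.8360 ± 0.842 × 0.7354 → [4.217, 5.455].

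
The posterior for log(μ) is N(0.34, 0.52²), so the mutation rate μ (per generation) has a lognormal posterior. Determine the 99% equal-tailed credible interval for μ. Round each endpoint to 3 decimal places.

On the log scale the 99% interval is 0.34 ± 2.576 × 0.52 = [-0.9994, 1.6794].
Exponentiate: [e^-0.9994, e^1.6794] = [0.368, 5.363].

[0.368, 5.363]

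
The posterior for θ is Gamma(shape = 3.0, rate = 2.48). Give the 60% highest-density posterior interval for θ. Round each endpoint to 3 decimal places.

The posterior is unimodal and skewed, so the HPD interval has equal density at both endpoints and is the shortest 60% interval.
Solving f(0.404) = f(1.415) with F(1.415) − F(0.404) = 0.60 gives [0.404, 1.415].
For comparison, the equal-tailed interval is [0.619, 1.725]; the HPD is narrower and shifted toward the mode.

[0.404, 1.415]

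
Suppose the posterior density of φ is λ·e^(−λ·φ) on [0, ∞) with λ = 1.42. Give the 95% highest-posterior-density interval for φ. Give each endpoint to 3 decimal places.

[0.000, 2.110]

The exponential density is strictly decreasing on [0, ∞), so the HPD interval is anchored at 0: [0, q] with P(φ ≤ q) = 0.95.
q = −ln(1 − 0.95) / 1.42 = 2.9957 / 1.42 = 2.110.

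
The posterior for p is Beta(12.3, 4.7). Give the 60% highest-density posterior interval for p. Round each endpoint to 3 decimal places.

The posterior is unimodal and skewed, so the HPD interval has equal density at both endpoints and is the shortest 60% interval.
Solving f(0.657) = f(0.835) with F(0.835) − F(0.657) = 0.60 gives [0.657, 0.835].
For comparison, the equal-tailed interval is [0.635, 0.817]; the HPD is narrower and shifted toward the mode.

[0.657, 0.835]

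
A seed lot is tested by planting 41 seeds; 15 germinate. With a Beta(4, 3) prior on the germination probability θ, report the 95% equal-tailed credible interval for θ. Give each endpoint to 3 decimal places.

[0.264, 0.536]

Posterior: Beta(4+15, 3+26) = Beta(19, 29).
Equal-tailed 95% interval: the 0.025 and 0.975 quantiles of Beta(19, 29).
Posterior mean ≈ 0.396, SD ≈ 0.070; a Normal approximation gives roughly [0.259, 0.533].
Exact: F⁻¹(0.025) = 0.264; F⁻¹(0.975) = 0.536.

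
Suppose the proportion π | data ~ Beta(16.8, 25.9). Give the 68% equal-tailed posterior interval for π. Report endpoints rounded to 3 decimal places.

[0.319, 0.468]

Posterior: Beta(16.8, 25.9).
Equal-tailed 68% interval: the 0.16 and 0.84 quantiles of Beta(16.8, 25.9).
Posterior mean ≈ 0.393, SD ≈ 0.074; a Normal approximation gives roughly [0.320, 0.467].
Exact: F⁻¹(0.16) = 0.319; F⁻¹(0.84) = 0.468.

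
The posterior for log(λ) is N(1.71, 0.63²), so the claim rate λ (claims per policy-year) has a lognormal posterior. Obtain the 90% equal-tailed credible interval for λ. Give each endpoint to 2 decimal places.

On the log scale the 90% interval is 1.71 ± 1.645 × 0.63 = [0.6737, 2.7463].
Exponentiate: [e^0.6737, e^2.7463] = [1.96, 15.58].

[1.96, 15.58]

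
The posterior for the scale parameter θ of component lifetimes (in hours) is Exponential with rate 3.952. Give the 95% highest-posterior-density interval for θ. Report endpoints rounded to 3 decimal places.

[0.000, 0.758]

The exponential density is strictly decreasing on [0, ∞), so the HPD interval is anchored at 0: [0, q] with P(θ ≤ q) = 0.95.
q = −ln(1 − 0.95) / 3.952 = 2.9957 / 3.952 = 0.758.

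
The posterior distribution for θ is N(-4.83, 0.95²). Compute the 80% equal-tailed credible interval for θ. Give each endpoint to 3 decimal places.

[-6.047, -3.613]

The posterior is symmetric, so the 80% equal-tailed interval is θ = -4.83 ± z·0.95 with z = 1.282.
Half-width: 1.282 × 0.95 = 1.217.
-4.83 − 1.217 = -6.047; -4.83 + 1.217 = -3.613.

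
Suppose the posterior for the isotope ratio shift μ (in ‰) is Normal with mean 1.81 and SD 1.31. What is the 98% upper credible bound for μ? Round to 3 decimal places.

Need U with P(μ ≤ U) = 0.98: U = 1.81 + z_{0.02}·1.31.
z = 2.054; U = 1.81 + 2.054 × 1.31 = 4.500.

4.500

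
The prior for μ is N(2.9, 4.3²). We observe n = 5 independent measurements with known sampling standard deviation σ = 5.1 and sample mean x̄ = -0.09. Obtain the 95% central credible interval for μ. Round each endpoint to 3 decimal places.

Posterior precision = 1/4.3² + 5/5.1² = 0.0541 + 0.1922 = 0.2463, so posterior SD = 2.0149.
Posterior mean = (2.9/4.3² + 5·-0.09/5.1²) / 0.2463 = 0.5665.
Interval: 0.5665 ± 1.960 × 2.0149 → [-3.383, 4.516].

[-3.383, 4.516]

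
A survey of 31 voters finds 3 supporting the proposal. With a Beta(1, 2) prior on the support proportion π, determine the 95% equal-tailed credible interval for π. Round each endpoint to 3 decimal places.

Posterior: Beta(1+3, 2+28) = Beta(4, 30).
Equal-tailed 95% interval: the 0.025 and 0.975 quantiles of Beta(4, 30).
Posterior mean ≈ 0.118, SD ≈ 0.054; a Normal approximation gives roughly [0.011, 0.224].
Exact: F⁻¹(0.025) = 0.034; F⁻¹(0.975) = 0.243.

[0.034, 0.243]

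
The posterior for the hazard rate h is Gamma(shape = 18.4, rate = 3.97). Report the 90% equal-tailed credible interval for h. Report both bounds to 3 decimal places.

Posterior: Gamma(shape 18.4, rate 3.97).
Equal-tailed 90% interval: Gamma(18.4, 3.97) quantiles at 0.05 and 0.95.
Posterior mean ≈ 4.635, SD ≈ 1.080; a Normal approximation gives roughly [2.858, 6.412].
Exact: lower = 3.012; upper = 6.543.

[3.012, 6.543]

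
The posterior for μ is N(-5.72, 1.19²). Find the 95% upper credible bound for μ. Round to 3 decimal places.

Need U with P(μ ≤ U) = 0.95: U = -5.72 + z_{0.05}·1.19.
z = 1.645; U = -5.72 + 1.645 × 1.19 = -3.763.

-3.763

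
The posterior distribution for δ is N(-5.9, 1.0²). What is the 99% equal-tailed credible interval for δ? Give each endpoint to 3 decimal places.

The posterior is symmetric, so the 99% equal-tailed interval is δ = -5.9 ± z·1.0 with z = 2.576.
Half-width: 2.576 × 1.0 = 2.576.
-5.9 − 2.576 = -8.476; -5.9 + 2.576 = -3.324.

[-8.476, -3.324]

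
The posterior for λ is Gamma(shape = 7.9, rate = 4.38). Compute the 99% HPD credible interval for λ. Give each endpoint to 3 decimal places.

The posterior is unimodal and skewed, so the HPD interval has equal density at both endpoints and is the shortest 99% interval.
Solving f(0.481) = f(3.693) with F(3.693) − F(0.481) = 0.99 gives [0.481, 3.693].
For comparison, the equal-tailed interval is [0.575, 3.878]; the HPD is narrower and shifted toward the mode.

[0.481, 3.693]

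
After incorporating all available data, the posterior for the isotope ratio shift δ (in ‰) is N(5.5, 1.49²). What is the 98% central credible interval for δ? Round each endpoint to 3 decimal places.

The posterior is symmetric, so the 98% equal-tailed interval is δ = 5.5 ± z·1.49 with z = 2.326.
Half-width: 2.326 × 1.49 = 3.466.
5.5 − 3.466 = 2.034; 5.5 + 3.466 = 8.966.

[2.034, 8.966]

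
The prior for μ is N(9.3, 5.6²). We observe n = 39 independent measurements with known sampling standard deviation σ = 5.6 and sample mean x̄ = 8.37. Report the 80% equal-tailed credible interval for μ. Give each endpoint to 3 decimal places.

[7.259, 9.528]

Posterior precision = 1/5.6² + 39/5.6² = 0.0319 + 1.2436 = 1.2755, so posterior SD = 0.8854.
Posterior mean = (9.3/5.6² + 39·8.37/5.6²) / 1.2755 = 8.3932.
Interval: 8.3932 ± 1.282 × 0.8854 → [7.259, 9.528].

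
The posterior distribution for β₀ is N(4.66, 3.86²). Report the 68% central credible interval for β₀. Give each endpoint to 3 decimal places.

[0.821, 8.499]

The posterior is symmetric, so the 68% equal-tailed interval is β₀ = 4.66 ± z·3.86 with z = 0.994.
Half-width: 0.994 × 3.86 = 3.839.
4.66 − 3.839 = 0.821; 4.66 + 3.839 = 8.499.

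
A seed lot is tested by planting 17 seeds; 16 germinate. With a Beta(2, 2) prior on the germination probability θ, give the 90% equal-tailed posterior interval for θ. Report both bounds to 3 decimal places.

[0.717, 0.958]

Posterior: Beta(2+16, 2+1) = Beta(18, 3).
Equal-tailed 90% interval: the 0.05 and 0.95 quantiles of Beta(18, 3).
Posterior mean ≈ 0.857, SD ≈ 0.075; a Normal approximation gives roughly [0.734, 0.980].
Exact: F⁻¹(0.05) = 0.717; F⁻¹(0.95) = 0.958.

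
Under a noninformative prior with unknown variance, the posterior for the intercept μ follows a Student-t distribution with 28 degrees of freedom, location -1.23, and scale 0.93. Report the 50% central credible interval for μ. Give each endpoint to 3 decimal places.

[-1.866, -0.594]

The t_28 distribution is symmetric; the 50% interval is -1.23 ± t·0.93 with t_{0.75,28} = 0.683.
Half-width: 0.683 × 0.93 = 0.636.
-1.23 − 0.636 = -1.866; -1.23 + 0.636 = -0.594.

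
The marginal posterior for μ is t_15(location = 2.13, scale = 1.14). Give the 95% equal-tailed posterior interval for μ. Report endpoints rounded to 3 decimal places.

[-0.300, 4.560]

The t_15 distribution is symmetric; the 95% interval is 2.13 ± t·1.14 with t_{0.975,15} = 2.131.
Half-width: 2.131 × 1.14 = 2.430.
2.13 − 2.430 = -0.300; 2.13 + 2.430 = 4.560.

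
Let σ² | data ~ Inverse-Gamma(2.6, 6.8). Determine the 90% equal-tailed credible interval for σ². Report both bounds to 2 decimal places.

[1.20, 10.97]

Inverse-Gamma(2.6, 6.8) quantiles: F⁻¹(0.05) and F⁻¹(0.95).
Equivalently, 1/σ² ~ Gamma(2.6, rate = 6.8); invert its 0.95 and 0.05 quantiles.
Posterior mean ≈ 4.25, SD ≈ 5.49; a Normal approximation gives roughly [-4.77, 13.27].
Exact: lower = 1.20; upper = 10.97.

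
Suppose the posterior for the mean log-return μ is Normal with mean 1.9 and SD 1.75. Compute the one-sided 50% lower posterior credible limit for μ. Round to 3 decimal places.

Need L with P(μ ≥ L) = 0.50: L = 1.9 − z_{0.5}·1.75.
z = 0.000; L = 1.9 − 0.000 × 1.75 = 1.900.

1.900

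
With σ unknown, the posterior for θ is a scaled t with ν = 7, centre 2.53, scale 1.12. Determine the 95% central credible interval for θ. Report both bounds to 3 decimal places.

[-0.118, 5.178]

The t_7 distribution is symmetric; the 95% interval is 2.53 ± t·1.12 with t_{0.975,7} = 2.365.
Half-width: 2.365 × 1.12 = 2.648.
2.53 − 2.648 = -0.118; 2.53 + 2.648 = 5.178.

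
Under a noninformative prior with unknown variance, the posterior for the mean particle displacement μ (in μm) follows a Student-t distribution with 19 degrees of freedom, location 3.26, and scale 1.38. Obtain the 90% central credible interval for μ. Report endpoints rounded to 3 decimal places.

The t_19 distribution is symmetric; the 90% interval is 3.26 ± t·1.38 with t_{0.95,19} = 1.729.
Half-width: 1.729 × 1.38 = 2.386.
3.26 − 2.386 = 0.874; 3.26 + 2.386 = 5.646.

[0.874, 5.646]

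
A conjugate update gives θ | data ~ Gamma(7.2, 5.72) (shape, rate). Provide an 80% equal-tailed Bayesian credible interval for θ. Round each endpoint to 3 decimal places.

[0.707, 1.885]

Posterior: Gamma(shape 7.2, rate 5.72).
Equal-tailed 80% interval: Gamma(7.2, 5.72) quantiles at 0.1 and 0.9.
Posterior mean ≈ 1.259, SD ≈ 0.469; a Normal approximation gives roughly [0.658, 1.860].
Exact: lower = 0.707; upper = 1.885.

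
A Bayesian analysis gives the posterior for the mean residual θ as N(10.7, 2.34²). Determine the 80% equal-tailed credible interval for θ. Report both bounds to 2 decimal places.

The posterior is symmetric, so the 80% equal-tailed interval is θ = 10.7 ± z·2.34 with z = 1.282.
Half-width: 1.282 × 2.34 = 3.00.
10.7 − 3.00 = 7.70; 10.7 + 3.00 = 13.70.

[7.70, 13.70]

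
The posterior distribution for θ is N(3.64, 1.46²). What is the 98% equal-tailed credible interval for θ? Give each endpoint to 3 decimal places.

[0.244, 7.036]

The posterior is symmetric, so the 98% equal-tailed interval is θ = 3.64 ± z·1.46 with z = 2.326.
Half-width: 2.326 × 1.46 = 3.396.
3.64 − 3.396 = 0.244; 3.64 + 3.396 = 7.036.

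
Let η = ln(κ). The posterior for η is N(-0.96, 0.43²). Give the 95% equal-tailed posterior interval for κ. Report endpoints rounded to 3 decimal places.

[0.165, 0.889]

On the log scale the 95% interval is -0.96 ± 1.960 × 0.43 = [-1.8028, -0.1172].
Exponentiate: [e^-1.8028, e^-0.1172] = [0.165, 0.889].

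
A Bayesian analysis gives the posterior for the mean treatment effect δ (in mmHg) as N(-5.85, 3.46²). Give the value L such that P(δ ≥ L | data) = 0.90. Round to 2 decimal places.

Need L with P(δ ≥ L) = 0.90: L = -5.85 − z_{0.1}·3.46.
z = 1.282; L = -5.85 − 1.282 × 3.46 = -10.28.

-10.28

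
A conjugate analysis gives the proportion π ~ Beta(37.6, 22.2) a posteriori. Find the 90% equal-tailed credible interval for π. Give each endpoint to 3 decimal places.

Posterior: Beta(37.6, 22.2).
Equal-tailed 90% interval: the 0.05 and 0.95 quantiles of Beta(37.6, 22.2).
Posterior mean ≈ 0.629, SD ≈ 0.062; a Normal approximation gives roughly [0.527, 0.731].
Exact: F⁻¹(0.05) = 0.524; F⁻¹(0.95) = 0.728.

[0.524, 0.728]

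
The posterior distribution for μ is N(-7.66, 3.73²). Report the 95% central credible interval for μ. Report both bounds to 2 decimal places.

The posterior is symmetric, so the 95% equal-tailed interval is μ = -7.66 ± z·3.73 with z = 1.960.
Half-width: 1.960 × 3.73 = 7.31.
-7.66 − 7.31 = -14.97; -7.66 + 7.31 = -0.35.

[-14.97, -0.35]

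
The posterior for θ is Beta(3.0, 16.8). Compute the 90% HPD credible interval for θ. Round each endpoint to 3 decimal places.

[0.028, 0.269]

The posterior is unimodal and skewed, so the HPD interval has equal density at both endpoints and is the shortest 90% interval.
Solving f(0.028) = f(0.269) with F(0.269) − F(0.028) = 0.90 gives [0.028, 0.269].
For comparison, the equal-tailed interval is [0.045, 0.299]; the HPD is narrower and shifted toward the mode.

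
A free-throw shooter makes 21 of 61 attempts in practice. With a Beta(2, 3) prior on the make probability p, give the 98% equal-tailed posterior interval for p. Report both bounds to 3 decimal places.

[0.221, 0.489]

Posterior: Beta(2+21, 3+40) = Beta(23, 43).
Equal-tailed 98% interval: the 0.01 and 0.99 quantiles of Beta(23, 43).
Posterior mean ≈ 0.348, SD ≈ 0.058; a Normal approximation gives roughly [0.213, 0.484].
Exact: F⁻¹(0.01) = 0.221; F⁻¹(0.99) = 0.489.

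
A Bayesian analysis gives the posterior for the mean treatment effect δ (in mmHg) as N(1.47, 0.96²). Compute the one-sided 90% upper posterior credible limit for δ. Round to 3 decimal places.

Need U with P(δ ≤ U) = 0.90: U = 1.47 + z_{0.1}·0.96.
z = 1.282; U = 1.47 + 1.282 × 0.96 = 2.700.

2.700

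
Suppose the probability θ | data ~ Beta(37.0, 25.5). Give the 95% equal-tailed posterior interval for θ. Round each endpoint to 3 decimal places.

Posterior: Beta(37.0, 25.5).
Equal-tailed 95% interval: the 0.025 and 0.975 quantiles of Beta(37.0, 25.5).
Posterior mean ≈ 0.592, SD ≈ 0.062; a Normal approximation gives roughly [0.471, 0.713].
Exact: F⁻¹(0.025) = 0.469; F⁻¹(0.975) = 0.710.

[0.469, 0.710]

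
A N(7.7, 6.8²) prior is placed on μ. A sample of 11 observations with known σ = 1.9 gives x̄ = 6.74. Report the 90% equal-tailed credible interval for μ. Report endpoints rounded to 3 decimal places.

[5.808, 7.686]

Posterior precision = 1/6.8² + 11/1.9² = 0.0216 + 3.0471 = 3.0687, so posterior SD = 0.5708.
Posterior mean = (7.7/6.8² + 11·6.74/1.9²) / 3.0687 = 6.7468.
Interval: 6.7468 ± 1.645 × 0.5708 → [5.808, 7.686].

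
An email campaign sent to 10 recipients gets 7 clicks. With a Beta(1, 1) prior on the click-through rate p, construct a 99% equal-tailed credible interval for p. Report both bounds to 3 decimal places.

[0.307, 0.931]

Posterior: Beta(1+7, 1+3) = Beta(8, 4).
Equal-tailed 99% interval: the 0.005 and 0.995 quantiles of Beta(8, 4).
Posterior mean ≈ 0.667, SD ≈ 0.131; a Normal approximation gives roughly [0.330, 1.003].
Exact: F⁻¹(0.005) = 0.307; F⁻¹(0.995) = 0.931.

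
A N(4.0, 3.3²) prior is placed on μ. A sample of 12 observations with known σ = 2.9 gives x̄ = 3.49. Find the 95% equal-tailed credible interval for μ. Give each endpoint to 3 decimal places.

Posterior precision = 1/3.3² + 12/2.9² = 0.0918 + 1.4269 = 1.5187, so posterior SD = 0.8115.
Posterior mean = (4.0/3.3² + 12·3.49/2.9²) / 1.5187 = 3.5208.
Interval: 3.5208 ± 1.960 × 0.8115 → [1.930, 5.111].

[1.930, 5.111]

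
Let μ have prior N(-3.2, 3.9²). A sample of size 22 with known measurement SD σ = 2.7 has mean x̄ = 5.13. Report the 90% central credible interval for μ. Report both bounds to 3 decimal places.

Posterior precision = 1/3.9² + 22/2.7² = 0.0657 + 3.0178 = 3.0836, so posterior SD = 0.5695.
Posterior mean = (-3.2/3.9² + 22·5.13/2.7²) / 3.0836 = 4.9524.
Interval: 4.9524 ± 1.645 × 0.5695 → [4.016, 5.889].

[4.016, 5.889]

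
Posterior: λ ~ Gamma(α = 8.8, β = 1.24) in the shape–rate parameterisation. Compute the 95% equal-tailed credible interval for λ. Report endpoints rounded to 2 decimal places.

[3.21, 12.50]

Posterior: Gamma(shape 8.8, rate 1.24).
Equal-tailed 95% interval: Gamma(8.8, 1.24) quantiles at 0.025 and 0.975.
Posterior mean ≈ 7.10, SD ≈ 2.39; a Normal approximation gives roughly [2.41, 11.79].
Exact: lower = 3.21; upper = 12.50.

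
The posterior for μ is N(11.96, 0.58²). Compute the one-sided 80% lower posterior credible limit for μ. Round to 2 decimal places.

Need L with P(μ ≥ L) = 0.80: L = 11.96 − z_{0.2}·0.58.
z = 0.842; L = 11.96 − 0.842 × 0.58 = 11.47.

11.47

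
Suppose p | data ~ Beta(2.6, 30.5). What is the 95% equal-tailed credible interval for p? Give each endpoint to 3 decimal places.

[0.014, 0.190]

Posterior: Beta(2.6, 30.5).
Equal-tailed 95% interval: the 0.025 and 0.975 quantiles of Beta(2.6, 30.5).
Posterior mean ≈ 0.079, SD ≈ 0.046; a Normal approximation gives roughly [-0.012, 0.169].
Exact: F⁻¹(0.025) = 0.014; F⁻¹(0.975) = 0.190.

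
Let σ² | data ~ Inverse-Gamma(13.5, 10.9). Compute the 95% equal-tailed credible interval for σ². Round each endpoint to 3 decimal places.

Inverse-Gamma(13.5, 10.9) quantiles: F⁻¹(0.025) and F⁻¹(0.975).
Equivalently, 1/σ² ~ Gamma(13.5, rate = 10.9); invert its 0.975 and 0.025 quantiles.
Posterior mean ≈ 0.872, SD ≈ 0.257; a Normal approximation gives roughly [0.368, 1.376].
Exact: lower = 0.505; upper = 1.496.

[0.505, 1.496]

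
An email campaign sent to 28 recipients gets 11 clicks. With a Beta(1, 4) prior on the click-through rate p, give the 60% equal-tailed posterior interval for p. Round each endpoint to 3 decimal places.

[0.292, 0.433]

Posterior: Beta(1+11, 4+17) = Beta(12, 21).
Equal-tailed 60% interval: the 0.2 and 0.8 quantiles of Beta(12, 21).
Posterior mean ≈ 0.364, SD ≈ 0.082; a Normal approximation gives roughly [0.294, 0.433].
Exact: F⁻¹(0.2) = 0.292; F⁻¹(0.8) = 0.433.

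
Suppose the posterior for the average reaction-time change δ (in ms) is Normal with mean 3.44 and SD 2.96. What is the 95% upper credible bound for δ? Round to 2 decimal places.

Need U with P(δ ≤ U) = 0.95: U = 3.44 + z_{0.05}·2.96.
z = 1.645; U = 3.44 + 1.645 × 2.96 = 8.31.

8.31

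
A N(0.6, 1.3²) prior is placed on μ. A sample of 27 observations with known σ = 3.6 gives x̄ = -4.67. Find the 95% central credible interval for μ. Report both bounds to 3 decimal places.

Posterior precision = 1/1.3² + 27/3.6² = 0.5917 + 2.0833 = 2.6750, so posterior SD = 0.6114.
Posterior mean = (0.6/1.3² + 27·-4.67/3.6²) / 2.6750 = -3.5043.
Interval: -3.5043 ± 1.960 × 0.6114 → [-4.703, -2.306].

[-4.703, -2.306]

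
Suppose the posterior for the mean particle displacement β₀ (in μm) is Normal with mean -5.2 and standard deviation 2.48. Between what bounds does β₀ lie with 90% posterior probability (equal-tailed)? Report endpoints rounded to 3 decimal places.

[-9.279, -1.121]

The posterior is symmetric, so the 90% equal-tailed interval is β₀ = -5.2 ± z·2.48 with z = 1.645.
Half-width: 1.645 × 2.48 = 4.079.
-5.2 − 4.079 = -9.279; -5.2 + 4.079 = -1.121.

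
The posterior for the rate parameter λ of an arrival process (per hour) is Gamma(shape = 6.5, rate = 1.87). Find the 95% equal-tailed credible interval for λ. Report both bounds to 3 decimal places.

[1.339, 6.614]

Posterior: Gamma(shape 6.5, rate 1.87).
Equal-tailed 95% interval: Gamma(6.5, 1.87) quantiles at 0.025 and 0.975.
Posterior mean ≈ 3.476, SD ≈ 1.363; a Normal approximation gives roughly [0.804, 6.148].
Exact: lower = 1.339; upper = 6.614.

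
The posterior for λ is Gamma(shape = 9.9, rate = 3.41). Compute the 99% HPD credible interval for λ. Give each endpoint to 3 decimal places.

The posterior is unimodal and skewed, so the HPD interval has equal density at both endpoints and is the shortest 99% interval.
Solving f(0.943) = f(5.587) with F(5.587) − F(0.943) = 0.99 gives [0.943, 5.587].
For comparison, the equal-tailed interval is [1.073, 5.823]; the HPD is narrower and shifted toward the mode.

[0.943, 5.587]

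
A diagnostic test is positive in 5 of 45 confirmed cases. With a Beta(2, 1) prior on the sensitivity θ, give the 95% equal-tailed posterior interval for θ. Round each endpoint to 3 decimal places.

[0.062, 0.257]

Posterior: Beta(2+5, 1+40) = Beta(7, 41).
Equal-tailed 95% interval: the 0.025 and 0.975 quantiles of Beta(7, 41).
Posterior mean ≈ 0.146, SD ≈ 0.050; a Normal approximation gives roughly [0.047, 0.245].
Exact: F⁻¹(0.025) = 0.062; F⁻¹(0.975) = 0.257.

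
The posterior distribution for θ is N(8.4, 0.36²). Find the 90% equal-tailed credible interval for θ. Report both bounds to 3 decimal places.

[7.808, 8.992]

The posterior is symmetric, so the 90% equal-tailed interval is θ = 8.4 ± z·0.36 with z = 1.645.
Half-width: 1.645 × 0.36 = 0.592.
8.4 − 0.592 = 7.808; 8.4 + 0.592 = 8.992.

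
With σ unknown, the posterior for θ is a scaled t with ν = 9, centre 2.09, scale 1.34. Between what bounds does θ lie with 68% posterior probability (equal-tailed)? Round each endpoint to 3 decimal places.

[0.680, 3.500]

The t_9 distribution is symmetric; the 68% interval is 2.09 ± t·1.34 with t_{0.84,9} = 1.053.
Half-width: 1.053 × 1.34 = 1.410.
2.09 − 1.410 = 0.680; 2.09 + 1.410 = 3.500.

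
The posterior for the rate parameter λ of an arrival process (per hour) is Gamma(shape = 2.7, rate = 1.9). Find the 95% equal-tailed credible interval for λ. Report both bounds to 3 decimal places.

Posterior: Gamma(shape 2.7, rate 1.9).
Equal-tailed 95% interval: Gamma(2.7, 1.9) quantiles at 0.025 and 0.975.
Posterior mean ≈ 1.421, SD ≈ 0.865; a Normal approximation gives roughly [-0.274, 3.116].
Exact: lower = 0.260; upper = 3.549.

[0.260, 3.549]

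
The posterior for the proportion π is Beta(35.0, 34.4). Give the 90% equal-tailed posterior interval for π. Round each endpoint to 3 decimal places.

[0.406, 0.602]

Posterior: Beta(35.0, 34.4).
Equal-tailed 90% interval: the 0.05 and 0.95 quantiles of Beta(35.0, 34.4).
Posterior mean ≈ 0.504, SD ≈ 0.060; a Normal approximation gives roughly [0.406, 0.602].
Exact: F⁻¹(0.05) = 0.406; F⁻¹(0.95) = 0.602.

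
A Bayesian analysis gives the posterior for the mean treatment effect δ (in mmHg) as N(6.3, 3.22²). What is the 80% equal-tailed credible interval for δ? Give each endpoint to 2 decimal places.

[2.17, 10.43]

The posterior is symmetric, so the 80% equal-tailed interval is δ = 6.3 ± z·3.22 with z = 1.282.
Half-width: 1.282 × 3.22 = 4.13.
6.3 − 4.13 = 2.17; 6.3 + 4.13 = 10.43.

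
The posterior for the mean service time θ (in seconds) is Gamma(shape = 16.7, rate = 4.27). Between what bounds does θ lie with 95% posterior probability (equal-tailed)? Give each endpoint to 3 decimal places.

Posterior: Gamma(shape 16.7, rate 4.27).
Equal-tailed 95% interval: Gamma(16.7, 4.27) quantiles at 0.025 and 0.975.
Posterior mean ≈ 3.911, SD ≈ 0.957; a Normal approximation gives roughly [2.035, 5.787].
Exact: lower = 2.266; upper = 5.998.

[2.266, 5.998]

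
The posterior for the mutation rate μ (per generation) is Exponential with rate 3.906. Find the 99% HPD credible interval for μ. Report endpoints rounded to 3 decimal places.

The exponential density is strictly decreasing on [0, ∞), so the HPD interval is anchored at 0: [0, q] with P(μ ≤ q) = 0.99.
q = −ln(1 − 0.99) / 3.906 = 4.6052 / 3.906 = 1.179.

[0.000, 1.179]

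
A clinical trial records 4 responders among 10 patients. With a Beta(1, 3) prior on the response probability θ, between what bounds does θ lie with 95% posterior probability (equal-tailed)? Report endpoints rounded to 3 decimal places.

[0.139, 0.614]

Posterior: Beta(1+4, 3+6) = Beta(5, 9).
Equal-tailed 95% interval: the 0.025 and 0.975 quantiles of Beta(5, 9).
Posterior mean ≈ 0.357, SD ≈ 0.124; a Normal approximation gives roughly [0.115, 0.600].
Exact: F⁻¹(0.025) = 0.139; F⁻¹(0.975) = 0.614.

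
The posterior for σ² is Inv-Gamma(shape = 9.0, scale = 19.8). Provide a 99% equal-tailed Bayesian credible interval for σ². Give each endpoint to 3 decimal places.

Inverse-Gamma(9.0, 19.8) quantiles: F⁻¹(0.005) and F⁻¹(0.995).
Equivalently, 1/σ² ~ Gamma(9.0, rate = 19.8); invert its 0.995 and 0.005 quantiles.
Posterior mean ≈ 2.475, SD ≈ 0.935; a Normal approximation gives roughly [0.065, 4.885].
Exact: lower = 1.066; upper = 6.321.

[1.066, 6.321]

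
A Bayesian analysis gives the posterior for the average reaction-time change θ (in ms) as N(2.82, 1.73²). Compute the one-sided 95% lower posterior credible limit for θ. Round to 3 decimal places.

Need L with P(θ ≥ L) = 0.95: L = 2.82 − z_{0.05}·1.73.
z = 1.645; L = 2.82 − 1.645 × 1.73 = -0.026.

-0.026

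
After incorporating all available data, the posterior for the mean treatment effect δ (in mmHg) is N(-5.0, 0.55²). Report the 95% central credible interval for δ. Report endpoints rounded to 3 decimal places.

The posterior is symmetric, so the 95% equal-tailed interval is δ = -5.0 ± z·0.55 with z = 1.960.
Half-width: 1.960 × 0.55 = 1.078.
-5.0 − 1.078 = -6.078; -5.0 + 1.078 = -3.922.

[-6.078, -3.922]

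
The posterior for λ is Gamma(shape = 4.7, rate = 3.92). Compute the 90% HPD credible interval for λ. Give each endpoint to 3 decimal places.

[0.340, 2.025]

The posterior is unimodal and skewed, so the HPD interval has equal density at both endpoints and is the shortest 90% interval.
Solving f(0.340) = f(2.025) with F(2.025) − F(0.340) = 0.90 gives [0.340, 2.025].
For comparison, the equal-tailed interval is [0.455, 2.229]; the HPD is narrower and shifted toward the mode.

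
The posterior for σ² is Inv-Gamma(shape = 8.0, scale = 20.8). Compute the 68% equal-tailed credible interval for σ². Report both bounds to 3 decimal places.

[1.935, 3.967]

Inverse-Gamma(8.0, 20.8) quantiles: F⁻¹(0.16) and F⁻¹(0.84).
Equivalently, 1/σ² ~ Gamma(8.0, rate = 20.8); invert its 0.84 and 0.16 quantiles.
Posterior mean ≈ 2.971, SD ≈ 1.213; a Normal approximation gives roughly [1.765, 4.178].
Exact: lower = 1.935; upper = 3.967.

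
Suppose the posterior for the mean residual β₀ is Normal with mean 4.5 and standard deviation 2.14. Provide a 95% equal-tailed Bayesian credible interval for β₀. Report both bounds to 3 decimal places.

[0.306, 8.694]

The posterior is symmetric, so the 95% equal-tailed interval is β₀ = 4.5 ± z·2.14 with z = 1.960.
Half-width: 1.960 × 2.14 = 4.194.
4.5 − 4.194 = 0.306; 4.5 + 4.194 = 8.694.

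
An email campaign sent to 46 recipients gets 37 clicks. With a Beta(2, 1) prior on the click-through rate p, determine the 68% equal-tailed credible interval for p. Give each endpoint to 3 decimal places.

Posterior: Beta(2+37, 1+9) = Beta(39, 10).
Equal-tailed 68% interval: the 0.16 and 0.84 quantiles of Beta(39, 10).
Posterior mean ≈ 0.796, SD ≈ 0.057; a Normal approximation gives roughly [0.739, 0.853].
Exact: F⁻¹(0.16) = 0.739; F⁻¹(0.84) = 0.853.

[0.739, 0.853]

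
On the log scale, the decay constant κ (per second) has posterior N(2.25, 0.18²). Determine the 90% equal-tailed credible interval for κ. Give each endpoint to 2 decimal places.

On the log scale the 90% interval is 2.25 ± 1.645 × 0.18 = [1.9539, 2.5461].
Exponentiate: [e^1.9539, e^2.5461] = [7.06, 12.76].

[7.06, 12.76]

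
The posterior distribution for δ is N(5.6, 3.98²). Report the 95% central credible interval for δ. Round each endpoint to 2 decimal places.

The posterior is symmetric, so the 95% equal-tailed interval is δ = 5.6 ± z·3.98 with z = 1.960.
Half-width: 1.960 × 3.98 = 7.80.
5.6 − 7.80 = -2.20; 5.6 + 7.80 = 13.40.

[-2.20, 13.40]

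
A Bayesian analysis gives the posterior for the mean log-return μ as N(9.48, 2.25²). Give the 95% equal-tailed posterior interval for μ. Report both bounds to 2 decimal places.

The posterior is symmetric, so the 95% equal-tailed interval is μ = 9.48 ± z·2.25 with z = 1.960.
Half-width: 1.960 × 2.25 = 4.41.
9.48 − 4.41 = 5.07; 9.48 + 4.41 = 13.89.

[5.07, 13.89]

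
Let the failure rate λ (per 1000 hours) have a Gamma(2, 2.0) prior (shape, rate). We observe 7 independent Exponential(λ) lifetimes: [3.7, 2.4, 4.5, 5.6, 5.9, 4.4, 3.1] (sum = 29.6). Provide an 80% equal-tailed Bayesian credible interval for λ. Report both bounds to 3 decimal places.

[0.172, 0.411]

Posterior: Gamma(2+7, 2.0+29.6) = Gamma(9, 31.6) (shape, rate).
Equal-tailed 80% interval: Gamma(9, 31.6) quantiles at 0.1 and 0.9.
Posterior mean ≈ 0.285, SD ≈ 0.095; a Normal approximation gives roughly [0.163, 0.406].
Exact: lower = 0.172; upper = 0.411.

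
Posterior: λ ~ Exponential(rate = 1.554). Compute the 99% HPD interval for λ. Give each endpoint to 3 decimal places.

[0.000, 2.963]

The exponential density is strictly decreasing on [0, ∞), so the HPD interval is anchored at 0: [0, q] with P(λ ≤ q) = 0.99.
q = −ln(1 − 0.99) / 1.554 = 4.6052 / 1.554 = 2.963.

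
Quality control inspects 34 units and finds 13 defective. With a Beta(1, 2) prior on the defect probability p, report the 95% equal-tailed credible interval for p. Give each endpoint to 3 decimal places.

[0.231, 0.538]

Posterior: Beta(1+13, 2+21) = Beta(14, 23).
Equal-tailed 95% interval: the 0.025 and 0.975 quantiles of Beta(14, 23).
Posterior mean ≈ 0.378, SD ≈ 0.079; a Normal approximation gives roughly [0.224, 0.533].
Exact: F⁻¹(0.025) = 0.231; F⁻¹(0.975) = 0.538.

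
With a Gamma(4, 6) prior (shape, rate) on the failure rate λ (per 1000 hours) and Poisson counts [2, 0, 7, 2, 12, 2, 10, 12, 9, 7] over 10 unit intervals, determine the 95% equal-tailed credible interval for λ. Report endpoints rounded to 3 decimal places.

[3.245, 5.248]

Posterior: Gamma(4+63, 6+10) = Gamma(67, 16) (shape, rate).
Equal-tailed 95% interval: Gamma(67, 16) quantiles at 0.025 and 0.975.
Posterior mean ≈ 4.188, SD ≈ 0.512; a Normal approximation gives roughly [3.185, 5.190].
Exact: lower = 3.245; upper = 5.248.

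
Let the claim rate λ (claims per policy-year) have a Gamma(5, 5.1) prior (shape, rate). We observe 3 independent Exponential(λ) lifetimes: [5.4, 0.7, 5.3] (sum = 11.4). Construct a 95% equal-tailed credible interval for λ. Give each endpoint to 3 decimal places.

Posterior: Gamma(5+3, 5.1+11.4) = Gamma(8, 16.5) (shape, rate).
Equal-tailed 95% interval: Gamma(8, 16.5) quantiles at 0.025 and 0.975.
Posterior mean ≈ 0.485, SD ≈ 0.171; a Normal approximation gives roughly [0.149, 0.821].
Exact: lower = 0.209; upper = 0.874.

[0.209, 0.874]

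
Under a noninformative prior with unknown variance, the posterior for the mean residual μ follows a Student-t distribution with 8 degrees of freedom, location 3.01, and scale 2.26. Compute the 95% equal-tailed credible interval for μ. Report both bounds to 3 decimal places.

The t_8 distribution is symmetric; the 95% interval is 3.01 ± t·2.26 with t_{0.975,8} = 2.306.
Half-width: 2.306 × 2.26 = 5.212.
3.01 − 5.212 = -2.202; 3.01 + 5.212 = 8.222.

[-2.202, 8.222]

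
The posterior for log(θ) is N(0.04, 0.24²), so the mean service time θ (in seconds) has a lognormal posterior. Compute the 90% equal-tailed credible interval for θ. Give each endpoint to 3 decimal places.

On the log scale the 90% interval is 0.04 ± 1.645 × 0.24 = [-0.3548, 0.4348].
Exponentiate: [e^-0.3548, e^0.4348] = [0.701, 1.545].

[0.701, 1.545]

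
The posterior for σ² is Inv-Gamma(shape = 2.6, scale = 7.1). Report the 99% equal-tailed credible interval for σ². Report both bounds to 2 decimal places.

Inverse-Gamma(2.6, 7.1) quantiles: F⁻¹(0.005) and F⁻¹(0.995).
Equivalently, 1/σ² ~ Gamma(2.6, rate = 7.1); invert its 0.995 and 0.005 quantiles.
Posterior mean ≈ 4.44, SD ≈ 5.73; a Normal approximation gives roughly [-10.32, 19.19].
Exact: lower = 0.83; upper = 30.86.

[0.83, 30.86]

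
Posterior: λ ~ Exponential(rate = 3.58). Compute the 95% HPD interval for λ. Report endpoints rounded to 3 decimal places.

[0.000, 0.837]

The exponential density is strictly decreasing on [0, ∞), so the HPD interval is anchored at 0: [0, q] with P(λ ≤ q) = 0.95.
q = −ln(1 − 0.95) / 3.58 = 2.9957 / 3.58 = 0.837.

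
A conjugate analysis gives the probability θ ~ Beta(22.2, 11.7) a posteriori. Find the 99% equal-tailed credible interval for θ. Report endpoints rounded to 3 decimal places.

Posterior: Beta(22.2, 11.7).
Equal-tailed 99% interval: the 0.005 and 0.995 quantiles of Beta(22.2, 11.7).
Posterior mean ≈ 0.655, SD ≈ 0.080; a Normal approximation gives roughly [0.448, 0.862].
Exact: F⁻¹(0.005) = 0.436; F⁻¹(0.995) = 0.840.

[0.436, 0.840]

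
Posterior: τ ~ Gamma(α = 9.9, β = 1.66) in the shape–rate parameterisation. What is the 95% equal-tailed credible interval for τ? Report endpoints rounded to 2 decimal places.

[2.85, 10.21]

Posterior: Gamma(shape 9.9, rate 1.66).
Equal-tailed 95% interval: Gamma(9.9, 1.66) quantiles at 0.025 and 0.975.
Posterior mean ≈ 5.96, SD ≈ 1.90; a Normal approximation gives roughly [2.25, 9.68].
Exact: lower = 2.85; upper = 10.21.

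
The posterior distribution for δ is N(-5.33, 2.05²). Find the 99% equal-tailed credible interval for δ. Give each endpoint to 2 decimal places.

The posterior is symmetric, so the 99% equal-tailed interval is δ = -5.33 ± z·2.05 with z = 2.576.
Half-width: 2.576 × 2.05 = 5.28.
-5.33 − 5.28 = -10.61; -5.33 + 5.28 = -0.05.

[-10.61, -0.05]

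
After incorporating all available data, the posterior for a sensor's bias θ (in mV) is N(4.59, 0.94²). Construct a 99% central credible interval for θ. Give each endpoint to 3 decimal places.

The posterior is symmetric, so the 99% equal-tailed interval is θ = 4.59 ± z·0.94 with z = 2.576.
Half-width: 2.576 × 0.94 = 2.421.
4.59 − 2.421 = 2.169; 4.59 + 2.421 = 7.011.

[2.169, 7.011]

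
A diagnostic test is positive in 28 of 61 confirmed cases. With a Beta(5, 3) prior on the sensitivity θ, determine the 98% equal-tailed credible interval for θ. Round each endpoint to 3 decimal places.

Posterior: Beta(5+28, 3+33) = Beta(33, 36).
Equal-tailed 98% interval: the 0.01 and 0.99 quantiles of Beta(33, 36).
Posterior mean ≈ 0.478, SD ≈ 0.060; a Normal approximation gives roughly [0.339, 0.617].
Exact: F⁻¹(0.01) = 0.342; F⁻¹(0.99) = 0.617.

[0.342, 0.617]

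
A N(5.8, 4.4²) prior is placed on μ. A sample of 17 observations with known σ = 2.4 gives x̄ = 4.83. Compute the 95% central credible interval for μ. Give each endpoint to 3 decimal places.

Posterior precision = 1/4.4² + 17/2.4² = 0.0517 + 2.9514 = 3.0030, so posterior SD = 0.5771.
Posterior mean = (5.8/4.4² + 17·4.83/2.4²) / 3.0030 = 4.8467.
Interval: 4.8467 ± 1.960 × 0.5771 → [3.716, 5.978].

[3.716, 5.978]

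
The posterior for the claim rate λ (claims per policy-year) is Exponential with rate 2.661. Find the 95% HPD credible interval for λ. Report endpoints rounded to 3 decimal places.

The exponential density is strictly decreasing on [0, ∞), so the HPD interval is anchored at 0: [0, q] with P(λ ≤ q) = 0.95.
q = −ln(1 − 0.95) / 2.661 = 2.9957 / 2.661 = 1.126.

[0.000, 1.126]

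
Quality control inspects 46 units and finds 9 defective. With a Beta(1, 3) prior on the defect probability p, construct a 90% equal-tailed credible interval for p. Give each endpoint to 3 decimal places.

[0.115, 0.299]

Posterior: Beta(1+9, 3+37) = Beta(10, 40).
Equal-tailed 90% interval: the 0.05 and 0.95 quantiles of Beta(10, 40).
Posterior mean ≈ 0.200, SD ≈ 0.056; a Normal approximation gives roughly [0.108, 0.292].
Exact: F⁻¹(0.05) = 0.115; F⁻¹(0.95) = 0.299.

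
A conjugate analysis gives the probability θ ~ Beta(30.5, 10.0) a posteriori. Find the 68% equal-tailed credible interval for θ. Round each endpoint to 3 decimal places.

Posterior: Beta(30.5, 10.0).
Equal-tailed 68% interval: the 0.16 and 0.84 quantiles of Beta(30.5, 10.0).
Posterior mean ≈ 0.753, SD ≈ 0.067; a Normal approximation gives roughly [0.687, 0.820].
Exact: F⁻¹(0.16) = 0.686; F⁻¹(0.84) = 0.820.

[0.686, 0.820]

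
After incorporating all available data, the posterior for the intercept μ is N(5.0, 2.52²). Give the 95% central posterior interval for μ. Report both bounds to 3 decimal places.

The posterior is symmetric, so the 95% equal-tailed interval is μ = 5.0 ± z·2.52 with z = 1.960.
Half-width: 1.960 × 2.52 = 4.939.
5.0 − 4.939 = 0.061; 5.0 + 4.939 = 9.939.

[0.061, 9.939]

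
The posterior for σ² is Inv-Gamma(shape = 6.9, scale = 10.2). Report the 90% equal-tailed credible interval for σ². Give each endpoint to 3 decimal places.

Inverse-Gamma(6.9, 10.2) quantiles: F⁻¹(0.05) and F⁻¹(0.95).
Equivalently, 1/σ² ~ Gamma(6.9, rate = 10.2); invert its 0.95 and 0.05 quantiles.
Posterior mean ≈ 1.729, SD ≈ 0.781; a Normal approximation gives roughly [0.444, 3.013].
Exact: lower = 0.871; upper = 3.171.

[0.871, 3.171]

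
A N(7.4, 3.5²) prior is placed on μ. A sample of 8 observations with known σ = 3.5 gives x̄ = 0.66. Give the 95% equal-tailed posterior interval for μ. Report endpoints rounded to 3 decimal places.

Posterior precision = 1/3.5² + 8/3.5² = 0.0816 + 0.6531 = 0.7347, so posterior SD = 1.1667.
Posterior mean = (7.4/3.5² + 8·0.66/3.5²) / 0.7347 = 1.4089.
Interval: 1.4089 ± 1.960 × 1.1667 → [-0.878, 3.696].

[-0.878, 3.696]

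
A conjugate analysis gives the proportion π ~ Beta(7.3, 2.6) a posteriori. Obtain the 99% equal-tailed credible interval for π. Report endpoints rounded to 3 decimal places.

Posterior: Beta(7.3, 2.6).
Equal-tailed 99% interval: the 0.005 and 0.995 quantiles of Beta(7.3, 2.6).
Posterior mean ≈ 0.737, SD ≈ 0.133; a Normal approximation gives roughly [0.394, 1.081].
Exact: F⁻¹(0.005) = 0.343; F⁻¹(0.995) = 0.972.

[0.343, 0.972]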